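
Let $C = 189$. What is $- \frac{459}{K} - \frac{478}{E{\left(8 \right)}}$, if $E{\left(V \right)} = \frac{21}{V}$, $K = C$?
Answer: $- \frac{3875}{21} \approx -184.52$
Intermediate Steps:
$K = 189$
$- \frac{459}{K} - \frac{478}{E{\left(8 \right)}} = - \frac{459}{189} - \frac{478}{21 \cdot \frac{1}{8}} = \left(-459\right) \frac{1}{189} - \frac{478}{21 \cdot \frac{1}{8}} = - \frac{17}{7} - \frac{478}{\frac{21}{8}} = - \frac{17}{7} - \frac{3824}{21} = - \frac{3875}{21}$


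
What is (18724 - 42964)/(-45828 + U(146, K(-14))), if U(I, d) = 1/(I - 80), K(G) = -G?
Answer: 15840/29947 ≈ 0.52893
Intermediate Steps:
U(I, d) = 1/(-80 + I)
(18724 - 42964)/(-45828 + U(146, K(-14))) = (18724 - 42964)/(-45828 + 1/(-80 + 146)) = -24240/(-45828 + 1/66) = -24240/(-3024647/66) = -24240*(-66/3024647) = 15840/29947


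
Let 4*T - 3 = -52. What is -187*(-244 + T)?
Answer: 191675/4 ≈ 47919.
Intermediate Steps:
T = -49/4 (T = ¾ + (¼)*(-52) = ¾ - 13 = -49/4 ≈ -12.250)
-187*(-244 + T) = -187*(-244 - 49/4) = -187*(-1025/4) = 191675/4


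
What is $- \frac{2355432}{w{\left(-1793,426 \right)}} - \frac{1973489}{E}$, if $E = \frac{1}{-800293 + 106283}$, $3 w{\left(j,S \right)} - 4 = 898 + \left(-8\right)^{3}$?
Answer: $\frac{89025370380134}{65} \approx 1.3696 \cdot 10^{12}$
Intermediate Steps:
$w{\left(j,S \right)} = 130$ ($w{\left(j,S \right)} = \frac{4}{3} + \frac{898 + \left(-8\right)^{3}}{3} = \frac{4}{3} + \frac{898 - 512}{3} = \frac{4}{3} + \frac{1}{3} \cdot 386 = \frac{4}{3} + \frac{386}{3} = 130$)
$E = - \frac{1}{694010}$ ($E = \frac{1}{-694010} = - \frac{1}{694010} \approx -1.4409 \cdot 10^{-6}$)
$- \frac{2355432}{w{\left(-1793,426 \right)}} - \frac{1973489}{E} = - \frac{2355432}{130} - \frac{1973489}{- \frac{1}{694010}} = \left(-2355432\right) \frac{1}{130} - -1369621100890 = - \frac{1177716}{65} + 1369621100890 = \frac{89025370380134}{65}$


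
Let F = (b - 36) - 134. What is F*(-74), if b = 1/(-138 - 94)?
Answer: 1459317/116 ≈ 12580.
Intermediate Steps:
b = -1/232 (b = 1/(-232) = -1/232 ≈ -0.0043103)
F = -39441/232 (F = (-1/232 - 36) - 134 = -8353/232 - 134 = -39441/232 ≈ -170.00)
F*(-74) = -39441/232*(-74) = 1459317/116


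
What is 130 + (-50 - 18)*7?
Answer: -346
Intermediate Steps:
130 + (-50 - 18)*7 = 130 - 68*7 = 130 - 476 = -346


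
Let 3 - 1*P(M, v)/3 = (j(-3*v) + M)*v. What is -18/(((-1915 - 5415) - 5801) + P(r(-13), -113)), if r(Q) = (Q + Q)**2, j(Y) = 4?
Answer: -3/36233 ≈ -8.2797e-5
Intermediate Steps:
r(Q) = 4*Q**2 (r(Q) = (2*Q)**2 = 4*Q**2)
P(M, v) = 9 - 3*v*(4 + M) (P(M, v) = 9 - 3*(4 + M)*v = 9 - 3*v*(4 + M))
-18/(((-1915 - 5415) - 5801) + P(r(-13), -113)) = -18/(((-1915 - 5415) - 5801) + (9 - 12*(-113) - 3*4*(-13)**2*(-113))) = -18/((-7330 - 5801) + (9 + 1356 - 3*4*169*(-113))) = -18/(-13131 + (9 + 1356 - 3*676*(-113))) = -18/(-13131 + (9 + 1356 + 229164)) = -18/(-13131 + 230529) = -18/217398 = (1/217398)*(-18) = -3/36233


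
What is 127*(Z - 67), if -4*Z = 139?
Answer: -51689/4 ≈ -12922.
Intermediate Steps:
Z = -139/4 (Z = -¼*139 = -139/4 ≈ -34.750)
127*(Z - 67) = 127*(-139/4 - 67) = 127*(-407/4) = -51689/4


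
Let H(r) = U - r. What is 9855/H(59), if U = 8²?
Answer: 1971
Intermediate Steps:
U = 64
H(r) = 64 - r
9855/H(59) = 9855/(64 - 1*59) = 9855/(64 - 59) = 9855/5 = 9855*(⅕) = 1971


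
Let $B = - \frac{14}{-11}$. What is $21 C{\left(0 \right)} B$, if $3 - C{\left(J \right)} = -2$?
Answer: $\frac{1470}{11} \approx 133.64$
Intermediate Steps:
$B = \frac{14}{11}$ ($B = \left(-14\right) \left(- \frac{1}{11}\right) = \frac{14}{11} \approx 1.2727$)
$C{\left(J \right)} = 5$ ($C{\left(J \right)} = 3 - -2 = 3 + 2 = 5$)
$21 C{\left(0 \right)} B = 21 \cdot 5 \cdot \frac{14}{11} = 105 \cdot \frac{14}{11} = \frac{1470}{11}$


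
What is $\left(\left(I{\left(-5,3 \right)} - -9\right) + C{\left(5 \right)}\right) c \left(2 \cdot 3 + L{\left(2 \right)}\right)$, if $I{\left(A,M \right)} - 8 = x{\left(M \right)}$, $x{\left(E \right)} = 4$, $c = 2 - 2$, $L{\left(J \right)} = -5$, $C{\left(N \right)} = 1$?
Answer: $0$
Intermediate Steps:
$c = 0$
$I{\left(A,M \right)} = 12$ ($I{\left(A,M \right)} = 8 + 4 = 12$)
$\left(\left(I{\left(-5,3 \right)} - -9\right) + C{\left(5 \right)}\right) c \left(2 \cdot 3 + L{\left(2 \right)}\right) = \left(\left(12 - -9\right) + 1\right) 0 \left(2 \cdot 3 - 5\right) = \left(\left(12 + \left(-1 + 10\right)\right) + 1\right) 0 \left(6 - 5\right) = \left(\left(12 + 9\right) + 1\right) 0 \cdot 1 = \left(21 + 1\right) 0 \cdot 1 = 22 \cdot 0 \cdot 1 = 0 \cdot 1 = 0$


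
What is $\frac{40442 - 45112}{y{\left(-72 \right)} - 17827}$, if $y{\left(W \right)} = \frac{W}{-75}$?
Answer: $\frac{116750}{445651} \approx 0.26198$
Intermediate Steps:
$y{\left(W \right)} = - \frac{W}{75}$ ($y{\left(W \right)} = W \left(- \frac{1}{75}\right) = - \frac{W}{75}$)
$\frac{40442 - 45112}{y{\left(-72 \right)} - 17827} = \frac{40442 - 45112}{\left(- \frac{1}{75}\right) \left(-72\right) - 17827} = - \frac{4670}{\frac{24}{25} - 17827} = - \frac{4670}{- \frac{445651}{25}} = \left(-4670\right) \left(- \frac{25}{445651}\right) = \frac{116750}{445651}$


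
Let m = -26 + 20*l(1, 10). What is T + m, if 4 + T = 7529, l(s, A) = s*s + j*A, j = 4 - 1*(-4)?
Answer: 9119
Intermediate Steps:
j = 8 (j = 4 + 4 = 8)
l(s, A) = s**2 + 8*A (l(s, A) = s*s + 8*A = s**2 + 8*A)
T = 7525 (T = -4 + 7529 = 7525)
m = 1594 (m = -26 + 20*(1**2 + 8*10) = -26 + 20*(1 + 80) = -26 + 20*81 = -26 + 1620 = 1594)
T + m = 7525 + 1594 = 9119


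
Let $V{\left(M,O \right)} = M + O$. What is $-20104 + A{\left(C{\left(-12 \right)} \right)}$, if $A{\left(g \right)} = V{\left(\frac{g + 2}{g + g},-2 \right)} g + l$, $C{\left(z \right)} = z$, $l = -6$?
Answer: $-20091$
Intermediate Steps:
$A{\left(g \right)} = -6 + g \left(-2 + \frac{2 + g}{2 g}\right)$ ($A{\left(g \right)} = \left(\frac{g + 2}{g + g} - 2\right) g - 6 = \left(\frac{2 + g}{2 g} - 2\right) g - 6 = \left(-2 + \frac{2 + g}{2 g}\right) g - 6 = g \left(-2 + \frac{2 + g}{2 g}\right) - 6 = -6 + g \left(-2 + \frac{2 + g}{2 g}\right)$)
$-20104 + A{\left(C{\left(-12 \right)} \right)} = -20104 - -13 = -20104 + \left(-5 + 18\right) = -20104 + 13 = -20091$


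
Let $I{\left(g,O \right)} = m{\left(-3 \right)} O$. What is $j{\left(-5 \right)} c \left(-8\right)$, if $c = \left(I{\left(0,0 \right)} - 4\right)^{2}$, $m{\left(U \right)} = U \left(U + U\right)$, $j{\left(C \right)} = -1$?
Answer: $128$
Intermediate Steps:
$m{\left(U \right)} = 2 U^{2}$ ($m{\left(U \right)} = U 2 U = 2 U^{2}$)
$I{\left(g,O \right)} = 18 O$ ($I{\left(g,O \right)} = 2 \left(-3\right)^{2} O = 2 \cdot 9 O = 18 O$)
$c = 16$ ($c = \left(18 \cdot 0 - 4\right)^{2} = \left(0 - 4\right)^{2} = \left(-4\right)^{2} = 16$)
$j{\left(-5 \right)} c \left(-8\right) = \left(-1\right) 16 \left(-8\right) = \left(-16\right) \left(-8\right) = 128$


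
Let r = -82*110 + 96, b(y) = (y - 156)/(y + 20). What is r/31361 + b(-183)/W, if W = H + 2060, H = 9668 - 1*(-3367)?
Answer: -21946736761/77163270085 ≈ -0.28442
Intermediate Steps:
b(y) = (-156 + y)/(20 + y)
H = 13035 (H = 9668 + 3367 = 13035)
r = -8924 (r = -9020 + 96 = -8924)
W = 15095 (W = 13035 + 2060 = 15095)
r/31361 + b(-183)/W = -8924/31361 + ((-156 - 183)/(20 - 183))/15095 = -8924*1/31361 + (-339/(-163))*(1/15095) = -8924/31361 - 1/163*(-339)*(1/15095) = -8924/31361 + (339/163)*(1/15095) = -8924/31361 + 339/2460485 = -21946736761/77163270085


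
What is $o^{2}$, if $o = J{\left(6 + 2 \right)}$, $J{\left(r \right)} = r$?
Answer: $64$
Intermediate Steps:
$o = 8$ ($o = 6 + 2 = 8$)
$o^{2} = 8^{2} = 64$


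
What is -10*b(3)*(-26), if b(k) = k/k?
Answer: 260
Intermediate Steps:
b(k) = 1
-10*b(3)*(-26) = -10*1*(-26) = -10*(-26) = 260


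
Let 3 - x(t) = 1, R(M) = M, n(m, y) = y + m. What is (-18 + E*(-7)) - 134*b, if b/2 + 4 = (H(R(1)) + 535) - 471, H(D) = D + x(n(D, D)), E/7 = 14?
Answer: -17588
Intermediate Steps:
E = 98 (E = 7*14 = 98)
n(m, y) = m + y
x(t) = 2 (x(t) = 3 - 1*1 = 3 - 1 = 2)
H(D) = 2 + D (H(D) = D + 2 = 2 + D)
b = 126 (b = -8 + 2*(((2 + 1) + 535) - 471) = -8 + 2*((3 + 535) - 471) = -8 + 2*(538 - 471) = -8 + 2*67 = -8 + 134 = 126)
(-18 + E*(-7)) - 134*b = (-18 + 98*(-7)) - 134*126 = (-18 - 686) - 16884 = -704 - 16884 = -17588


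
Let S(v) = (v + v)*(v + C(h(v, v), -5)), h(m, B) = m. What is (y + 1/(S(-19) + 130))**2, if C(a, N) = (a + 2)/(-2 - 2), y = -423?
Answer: 341244073921/1907161 ≈ 1.7893e+5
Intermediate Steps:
C(a, N) = -1/2 - a/4 (C(a, N) = (2 + a)/(-4) = (2 + a)*(-1/4) = -1/2 - a/4)
S(v) = 2*v*(-1/2 + 3*v/4) (S(v) = (v + v)*(v + (-1/2 - v/4)) = (2*v)*(-1/2 + 3*v/4) = 2*v*(-1/2 + 3*v/4))
(y + 1/(S(-19) + 130))**2 = (-423 + 1/((1/2)*(-19)*(-2 + 3*(-19)) + 130))**2 = (-423 + 1/((1/2)*(-19)*(-2 - 57) + 130))**2 = (-423 + 1/((1/2)*(-19)*(-59) + 130))**2 = (-423 + 1/(1121/2 + 130))**2 = (-423 + 1/(1381/2))**2 = (-423 + 2/1381)**2 = (-584161/1381)**2 = 341244073921/1907161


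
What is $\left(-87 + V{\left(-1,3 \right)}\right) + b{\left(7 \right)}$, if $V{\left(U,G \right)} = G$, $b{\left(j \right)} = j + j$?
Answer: $-70$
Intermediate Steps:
$b{\left(j \right)} = 2 j$
$\left(-87 + V{\left(-1,3 \right)}\right) + b{\left(7 \right)} = \left(-87 + 3\right) + 2 \cdot 7 = -84 + 14 = -70$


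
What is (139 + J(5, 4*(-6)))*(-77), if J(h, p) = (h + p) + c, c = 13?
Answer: -10241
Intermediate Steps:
J(h, p) = 13 + h + p (J(h, p) = (h + p) + 13 = 13 + h + p)
(139 + J(5, 4*(-6)))*(-77) = (139 + (13 + 5 + 4*(-6)))*(-77) = (139 + (13 + 5 - 24))*(-77) = (139 - 6)*(-77) = 133*(-77) = -10241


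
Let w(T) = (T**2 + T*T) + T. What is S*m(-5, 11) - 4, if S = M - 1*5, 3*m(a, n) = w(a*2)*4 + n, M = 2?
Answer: -775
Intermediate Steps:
w(T) = T + 2*T**2 (w(T) = (T**2 + T**2) + T = 2*T**2 + T = T + 2*T**2)
m(a, n) = n/3 + 8*a*(1 + 4*a)/3 (m(a, n) = (((a*2)*(1 + 2*(a*2)))*4 + n)/3 = (((2*a)*(1 + 2*(2*a)))*4 + n)/3 = (((2*a)*(1 + 4*a))*4 + n)/3 = ((2*a*(1 + 4*a))*4 + n)/3 = (8*a*(1 + 4*a) + n)/3 = (n + 8*a*(1 + 4*a))/3 = n/3 + 8*a*(1 + 4*a)/3)
S = -3 (S = 2 - 1*5 = 2 - 5 = -3)
S*m(-5, 11) - 4 = -3*((1/3)*11 + (8/3)*(-5)*(1 + 4*(-5))) - 4 = -3*(11/3 + (8/3)*(-5)*(1 - 20)) - 4 = -3*(11/3 + (8/3)*(-5)*(-19)) - 4 = -3*(11/3 + 760/3) - 4 = -3*257 - 4 = -771 - 4 = -775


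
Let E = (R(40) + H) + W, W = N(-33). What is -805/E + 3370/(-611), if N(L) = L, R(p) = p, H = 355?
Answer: -1711795/221182 ≈ -7.7393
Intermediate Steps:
W = -33
E = 362 (E = (40 + 355) - 33 = 395 - 33 = 362)
-805/E + 3370/(-611) = -805/362 + 3370/(-611) = -805*1/362 + 3370*(-1/611) = -805/362 - 3370/611 = -1711795/221182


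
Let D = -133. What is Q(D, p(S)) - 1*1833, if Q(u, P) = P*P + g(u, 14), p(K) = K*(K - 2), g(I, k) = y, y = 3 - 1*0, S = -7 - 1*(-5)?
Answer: -1766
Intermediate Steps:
S = -2 (S = -7 + 5 = -2)
y = 3 (y = 3 + 0 = 3)
g(I, k) = 3
p(K) = K*(-2 + K)
Q(u, P) = 3 + P² (Q(u, P) = P*P + 3 = P² + 3 = 3 + P²)
Q(D, p(S)) - 1*1833 = (3 + (-2*(-2 - 2))²) - 1*1833 = (3 + (-2*(-4))²) - 1833 = (3 + 8²) - 1833 = (3 + 64) - 1833 = 67 - 1833 = -1766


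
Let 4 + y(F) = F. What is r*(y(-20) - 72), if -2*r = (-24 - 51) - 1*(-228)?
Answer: 7344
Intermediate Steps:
y(F) = -4 + F
r = -153/2 (r = -((-24 - 51) - 1*(-228))/2 = -(-75 + 228)/2 = -½*153 = -153/2 ≈ -76.500)
r*(y(-20) - 72) = -153*((-4 - 20) - 72)/2 = -153*(-24 - 72)/2 = -153/2*(-96) = 7344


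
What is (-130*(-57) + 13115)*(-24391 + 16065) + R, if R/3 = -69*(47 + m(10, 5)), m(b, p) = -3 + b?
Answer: -170902328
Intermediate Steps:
R = -11178 (R = 3*(-69*(47 + (-3 + 10))) = 3*(-69*(47 + 7)) = 3*(-69*54) = 3*(-3726) = -11178)
(-130*(-57) + 13115)*(-24391 + 16065) + R = (-130*(-57) + 13115)*(-24391 + 16065) - 11178 = (7410 + 13115)*(-8326) - 11178 = 20525*(-8326) - 11178 = -170891150 - 11178 = -170902328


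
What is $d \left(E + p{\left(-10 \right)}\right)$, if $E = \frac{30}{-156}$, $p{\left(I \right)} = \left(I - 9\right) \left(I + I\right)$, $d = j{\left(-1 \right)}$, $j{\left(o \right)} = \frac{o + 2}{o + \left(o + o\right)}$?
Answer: $- \frac{9875}{78} \approx -126.6$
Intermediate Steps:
$j{\left(o \right)} = \frac{2 + o}{3 o}$ ($j{\left(o \right)} = \frac{2 + o}{o + 2 o} = \frac{2 + o}{3 o}$)
$d = - \frac{1}{3}$ ($d = \frac{2 - 1}{3 \left(-1\right)} = \frac{1}{3} \left(-1\right) 1 = - \frac{1}{3} \approx -0.33333$)
$p{\left(I \right)} = 2 I \left(-9 + I\right)$ ($p{\left(I \right)} = \left(-9 + I\right) 2 I = 2 I \left(-9 + I\right)$)
$E = - \frac{5}{26}$ ($E = 30 \left(- \frac{1}{156}\right) = - \frac{5}{26} \approx -0.19231$)
$d \left(E + p{\left(-10 \right)}\right) = - \frac{- \frac{5}{26} + 2 \left(-10\right) \left(-9 - 10\right)}{3} = - \frac{- \frac{5}{26} + 2 \left(-10\right) \left(-19\right)}{3} = - \frac{- \frac{5}{26} + 380}{3} = \left(- \frac{1}{3}\right) \frac{9875}{26} = - \frac{9875}{78}$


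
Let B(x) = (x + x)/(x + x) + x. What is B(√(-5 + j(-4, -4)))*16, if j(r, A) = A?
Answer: 16 + 48*I ≈ 16.0 + 48.0*I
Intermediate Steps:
B(x) = 1 + x (B(x) = (2*x)/((2*x)) + x = (2*x)*(1/(2*x)) + x = 1 + x)
B(√(-5 + j(-4, -4)))*16 = (1 + √(-5 - 4))*16 = (1 + √(-9))*16 = (1 + 3*I)*16 = 16 + 48*I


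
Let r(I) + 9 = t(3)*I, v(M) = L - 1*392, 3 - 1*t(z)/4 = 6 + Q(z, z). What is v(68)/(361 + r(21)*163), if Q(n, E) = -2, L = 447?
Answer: -55/14798 ≈ -0.0037167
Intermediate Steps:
t(z) = -4 (t(z) = 12 - 4*(6 - 2) = 12 - 4*4 = 12 - 16 = -4)
v(M) = 55 (v(M) = 447 - 1*392 = 447 - 392 = 55)
r(I) = -9 - 4*I
v(68)/(361 + r(21)*163) = 55/(361 + (-9 - 4*21)*163) = 55/(361 + (-9 - 84)*163) = 55/(361 - 93*163) = 55/(361 - 15159) = 55/(-14798) = 55*(-1/14798) = -55/14798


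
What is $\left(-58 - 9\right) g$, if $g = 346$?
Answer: $-23182$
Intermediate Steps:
$\left(-58 - 9\right) g = \left(-58 - 9\right) 346 = \left(-67\right) 346 = -23182$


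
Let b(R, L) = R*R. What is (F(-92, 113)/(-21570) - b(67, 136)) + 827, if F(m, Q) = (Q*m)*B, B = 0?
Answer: -3662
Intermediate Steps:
b(R, L) = R**2
F(m, Q) = 0 (F(m, Q) = (Q*m)*0 = 0)
(F(-92, 113)/(-21570) - b(67, 136)) + 827 = (0/(-21570) - 1*67**2) + 827 = (0*(-1/21570) - 1*4489) + 827 = (0 - 4489) + 827 = -4489 + 827 = -3662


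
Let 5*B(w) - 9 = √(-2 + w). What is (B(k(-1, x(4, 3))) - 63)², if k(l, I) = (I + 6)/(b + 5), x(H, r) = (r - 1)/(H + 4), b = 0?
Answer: (612 - I*√3)²/100 ≈ 3745.4 - 21.2*I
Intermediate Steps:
x(H, r) = (-1 + r)/(4 + H)
k(l, I) = 6/5 + I/5 (k(l, I) = (I + 6)/(0 + 5) = (6 + I)/5 = (6 + I)*(⅕) = 6/5 + I/5)
B(w) = 9/5 + √(-2 + w)/5
(B(k(-1, x(4, 3))) - 63)² = ((9/5 + √(-2 + (6/5 + ((-1 + 3)/(4 + 4))/5))/5) - 63)² = ((9/5 + √(-2 + (6/5 + (2/8)/5))/5) - 63)² = ((9/5 + √(-2 + (6/5 + ((⅛)*2)/5))/5) - 63)² = ((9/5 + √(-2 + (6/5 + (⅕)*(¼)))/5) - 63)² = ((9/5 + √(-2 + (6/5 + 1/20))/5) - 63)² = ((9/5 + √(-2 + 5/4)/5) - 63)² = ((9/5 + √(-¾)/5) - 63)² = ((9/5 + (I*√3/2)/5) - 63)² = ((9/5 + I*√3/10) - 63)² = (-306/5 + I*√3/10)²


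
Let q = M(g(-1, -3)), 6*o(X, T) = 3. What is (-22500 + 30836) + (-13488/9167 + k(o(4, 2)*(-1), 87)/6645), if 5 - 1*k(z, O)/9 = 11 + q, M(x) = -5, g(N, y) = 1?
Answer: 169231784659/20304905 ≈ 8334.5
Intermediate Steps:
o(X, T) = ½ (o(X, T) = (⅙)*3 = ½)
q = -5
k(z, O) = -9 (k(z, O) = 45 - 9*(11 - 5) = 45 - 9*6 = 45 - 54 = -9)
(-22500 + 30836) + (-13488/9167 + k(o(4, 2)*(-1), 87)/6645) = (-22500 + 30836) + (-13488/9167 - 9/6645) = 8336 + (-13488*1/9167 - 9*1/6645) = 8336 + (-13488/9167 - 3/2215) = 8336 - 29903421/20304905 = 169231784659/20304905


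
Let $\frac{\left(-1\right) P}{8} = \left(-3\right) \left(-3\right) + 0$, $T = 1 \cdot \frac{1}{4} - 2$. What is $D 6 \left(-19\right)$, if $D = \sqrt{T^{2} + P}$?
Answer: $- \frac{57 i \sqrt{1103}}{2} \approx - 946.53 i$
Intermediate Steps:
$T = - \frac{7}{4}$ ($T = 1 \cdot \frac{1}{4} - 2 = \frac{1}{4} - 2 = - \frac{7}{4} \approx -1.75$)
$P = -72$ ($P = - 8 \left(\left(-3\right) \left(-3\right) + 0\right) = - 8 \left(9 + 0\right) = \left(-8\right) 9 = -72$)
$D = \frac{i \sqrt{1103}}{4}$ ($D = \sqrt{\left(- \frac{7}{4}\right)^{2} - 72} = \sqrt{\frac{49}{16} - 72} = \sqrt{- \frac{1103}{16}} = \frac{i \sqrt{1103}}{4} \approx 8.3029 i$)
$D 6 \left(-19\right) = \frac{i \sqrt{1103}}{4} \cdot 6 \left(-19\right) = \frac{3 i \sqrt{1103}}{2} \left(-19\right) = - \frac{57 i \sqrt{1103}}{2}$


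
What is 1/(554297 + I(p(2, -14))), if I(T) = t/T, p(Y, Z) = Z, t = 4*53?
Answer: 7/3879973 ≈ 1.8041e-6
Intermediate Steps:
t = 212
I(T) = 212/T
1/(554297 + I(p(2, -14))) = 1/(554297 + 212/(-14)) = 1/(554297 + 212*(-1/14)) = 1/(554297 - 106/7) = 1/(3879973/7) = 7/3879973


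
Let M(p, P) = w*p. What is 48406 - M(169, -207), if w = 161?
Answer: 21197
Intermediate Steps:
M(p, P) = 161*p
48406 - M(169, -207) = 48406 - 161*169 = 48406 - 1*27209 = 48406 - 27209 = 21197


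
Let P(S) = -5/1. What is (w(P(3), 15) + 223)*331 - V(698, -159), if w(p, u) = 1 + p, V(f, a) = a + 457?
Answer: 72191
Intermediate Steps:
P(S) = -5 (P(S) = -5*1 = -5)
V(f, a) = 457 + a
(w(P(3), 15) + 223)*331 - V(698, -159) = ((1 - 5) + 223)*331 - (457 - 159) = (-4 + 223)*331 - 1*298 = 219*331 - 298 = 72489 - 298 = 72191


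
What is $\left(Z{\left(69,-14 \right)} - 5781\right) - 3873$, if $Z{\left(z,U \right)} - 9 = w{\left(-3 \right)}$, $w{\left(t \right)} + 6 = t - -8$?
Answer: $-9646$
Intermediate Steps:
$w{\left(t \right)} = 2 + t$ ($w{\left(t \right)} = -6 + \left(t - -8\right) = -6 + \left(t + 8\right) = -6 + \left(8 + t\right) = 2 + t$)
$Z{\left(z,U \right)} = 8$ ($Z{\left(z,U \right)} = 9 + \left(2 - 3\right) = 9 - 1 = 8$)
$\left(Z{\left(69,-14 \right)} - 5781\right) - 3873 = \left(8 - 5781\right) - 3873 = -5773 - 3873 = -9646$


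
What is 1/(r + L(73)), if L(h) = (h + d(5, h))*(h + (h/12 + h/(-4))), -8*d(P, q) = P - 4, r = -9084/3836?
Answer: 46032/203961397 ≈ 0.00022569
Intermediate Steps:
r = -2271/959 (r = -9084*1/3836 = -2271/959 ≈ -2.3681)
d(P, q) = ½ - P/8 (d(P, q) = -(P - 4)/8 = -(-4 + P)/8 = ½ - P/8)
L(h) = 5*h*(-⅛ + h)/6 (L(h) = (h + (½ - ⅛*5))*(h + (h/12 + h/(-4))) = (h + (½ - 5/8))*(h + (h*(1/12) + h*(-¼))) = (h - ⅛)*(h + (h/12 - h/4)) = (-⅛ + h)*(h - h/6) = (-⅛ + h)*(5*h/6) = 5*h*(-⅛ + h)/6)
1/(r + L(73)) = 1/(-2271/959 + (5/48)*73*(-1 + 8*73)) = 1/(-2271/959 + (5/48)*73*(-1 + 584)) = 1/(-2271/959 + (5/48)*73*583) = 1/(-2271/959 + 212795/48) = 1/(203961397/46032) = 46032/203961397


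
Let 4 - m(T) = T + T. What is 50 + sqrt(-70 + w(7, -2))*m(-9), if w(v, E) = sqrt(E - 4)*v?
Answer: 50 + 22*sqrt(-70 + 7*I*sqrt(6)) ≈ 72.379 + 185.42*I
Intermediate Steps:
w(v, E) = v*sqrt(-4 + E) (w(v, E) = sqrt(-4 + E)*v = v*sqrt(-4 + E))
m(T) = 4 - 2*T (m(T) = 4 - (T + T) = 4 - 2*T)
50 + sqrt(-70 + w(7, -2))*m(-9) = 50 + sqrt(-70 + 7*sqrt(-4 - 2))*(4 - 2*(-9)) = 50 + sqrt(-70 + 7*sqrt(-6))*(4 + 18) = 50 + sqrt(-70 + 7*(I*sqrt(6)))*22 = 50 + sqrt(-70 + 7*I*sqrt(6))*22 = 50 + 22*sqrt(-70 + 7*I*sqrt(6))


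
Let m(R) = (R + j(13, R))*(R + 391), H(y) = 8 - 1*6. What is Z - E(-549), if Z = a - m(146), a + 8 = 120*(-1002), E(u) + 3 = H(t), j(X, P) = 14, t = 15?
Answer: -206167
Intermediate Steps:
H(y) = 2 (H(y) = 8 - 6 = 2)
E(u) = -1 (E(u) = -3 + 2 = -1)
m(R) = (14 + R)*(391 + R) (m(R) = (R + 14)*(R + 391) = (14 + R)*(391 + R))
a = -120248 (a = -8 + 120*(-1002) = -8 - 120240 = -120248)
Z = -206168 (Z = -120248 - (5474 + 146**2 + 405*146) = -120248 - (5474 + 21316 + 59130) = -120248 - 1*85920 = -120248 - 85920 = -206168)
Z - E(-549) = -206168 - 1*(-1) = -206168 + 1 = -206167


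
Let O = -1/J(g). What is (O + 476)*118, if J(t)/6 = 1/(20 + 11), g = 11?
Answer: 166675/3 ≈ 55558.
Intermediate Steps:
J(t) = 6/31 (J(t) = 6/(20 + 11) = 6/31)
O = -31/6 (O = -1/6/31 = -1*31/6 = -31/6 ≈ -5.1667)
(O + 476)*118 = (-31/6 + 476)*118 = (2825/6)*118 = 166675/3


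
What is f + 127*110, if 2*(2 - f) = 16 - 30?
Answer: 13979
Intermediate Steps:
f = 9 (f = 2 - (16 - 30)/2 = 2 - ½*(-14) = 2 + 7 = 9)
f + 127*110 = 9 + 127*110 = 9 + 13970 = 13979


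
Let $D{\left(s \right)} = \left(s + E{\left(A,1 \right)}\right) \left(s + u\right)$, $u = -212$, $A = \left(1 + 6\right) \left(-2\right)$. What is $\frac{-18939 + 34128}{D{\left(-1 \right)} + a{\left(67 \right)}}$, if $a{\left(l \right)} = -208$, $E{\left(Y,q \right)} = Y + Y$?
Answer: $\frac{15189}{5969} \approx 2.5446$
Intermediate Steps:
$A = -14$ ($A = 7 \left(-2\right) = -14$)
$E{\left(Y,q \right)} = 2 Y$
$D{\left(s \right)} = \left(-212 + s\right) \left(-28 + s\right)$ ($D{\left(s \right)} = \left(s + 2 \left(-14\right)\right) \left(s - 212\right) = \left(s - 28\right) \left(-212 + s\right) = \left(-28 + s\right) \left(-212 + s\right) = \left(-212 + s\right) \left(-28 + s\right)$)
$\frac{-18939 + 34128}{D{\left(-1 \right)} + a{\left(67 \right)}} = \frac{-18939 + 34128}{\left(5936 + \left(-1\right)^{2} - -240\right) - 208} = \frac{15189}{\left(5936 + 1 + 240\right) - 208} = \frac{15189}{6177 - 208} = \frac{15189}{5969}$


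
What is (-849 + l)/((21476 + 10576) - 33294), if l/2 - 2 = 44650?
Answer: -29485/414 ≈ -71.220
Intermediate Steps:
l = 89304 (l = 4 + 2*44650 = 4 + 89300 = 89304)
(-849 + l)/((21476 + 10576) - 33294) = (-849 + 89304)/((21476 + 10576) - 33294) = 88455/(32052 - 33294) = 88455/(-1242) = 88455*(-1/1242) = -29485/414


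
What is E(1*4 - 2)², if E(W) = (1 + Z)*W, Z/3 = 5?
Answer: 1024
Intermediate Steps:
Z = 15 (Z = 3*5 = 15)
E(W) = 16*W (E(W) = (1 + 15)*W = 16*W)
E(1*4 - 2)² = (16*(1*4 - 2))² = (16*(4 - 2))² = (16*2)² = 32² = 1024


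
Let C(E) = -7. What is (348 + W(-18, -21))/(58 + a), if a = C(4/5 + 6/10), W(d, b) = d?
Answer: 110/17 ≈ 6.4706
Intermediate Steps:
a = -7
(348 + W(-18, -21))/(58 + a) = (348 - 18)/(58 - 7) = 330/51 = 330*(1/51) = 110/17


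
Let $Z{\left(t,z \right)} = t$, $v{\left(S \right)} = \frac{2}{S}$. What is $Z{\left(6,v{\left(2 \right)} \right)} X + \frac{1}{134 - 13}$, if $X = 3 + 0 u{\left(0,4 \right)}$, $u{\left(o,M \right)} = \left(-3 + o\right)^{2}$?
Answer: $\frac{2179}{121} \approx 18.008$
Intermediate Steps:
$X = 3$ ($X = 3 + 0 \left(-3 + 0\right)^{2} = 3 + 0 \left(-3\right)^{2} = 3 + 0 \cdot 9 = 3 + 0 = 3$)
$Z{\left(6,v{\left(2 \right)} \right)} X + \frac{1}{134 - 13} = 6 \cdot 3 + \frac{1}{134 - 13} = 18 + \frac{1}{121} = \frac{2179}{121}$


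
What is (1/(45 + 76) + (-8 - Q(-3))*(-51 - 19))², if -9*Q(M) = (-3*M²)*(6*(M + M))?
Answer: 717407306001/14641 ≈ 4.9000e+7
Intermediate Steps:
Q(M) = 4*M³ (Q(M) = -(-3*M²)*6*(M + M)/9 = -(-3*M²)*6*(2*M)/9 = -(-3*M²)*12*M/9 = -(-4)*M³ = 4*M³)
(1/(45 + 76) + (-8 - Q(-3))*(-51 - 19))² = (1/(45 + 76) + (-8 - 4*(-3)³)*(-51 - 19))² = (1/121 + (-8 - 4*(-27))*(-70))² = (1/121 + (-8 - 1*(-108))*(-70))² = (1/121 + (-8 + 108)*(-70))² = (1/121 + 100*(-70))² = (1/121 - 7000)² = (-846999/121)² = 717407306001/14641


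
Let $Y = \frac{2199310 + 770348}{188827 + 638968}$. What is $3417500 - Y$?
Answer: $\frac{2828986442842}{827795} \approx 3.4175 \cdot 10^{6}$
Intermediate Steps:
$Y = \frac{2969658}{827795} \approx 3.5874$
$3417500 - Y = 3417500 - \frac{2969658}{827795} = \frac{2828986442842}{827795}$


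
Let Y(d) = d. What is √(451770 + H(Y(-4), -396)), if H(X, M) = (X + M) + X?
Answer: √451366 ≈ 671.84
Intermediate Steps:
H(X, M) = M + 2*X (H(X, M) = (M + X) + X = M + 2*X)
√(451770 + H(Y(-4), -396)) = √(451770 + (-396 + 2*(-4))) = √(451770 + (-396 - 8)) = √(451770 - 404) = √451366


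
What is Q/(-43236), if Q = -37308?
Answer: 3109/3603 ≈ 0.86289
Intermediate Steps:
Q/(-43236) = -37308/(-43236) = -37308*(-1/43236) = 3109/3603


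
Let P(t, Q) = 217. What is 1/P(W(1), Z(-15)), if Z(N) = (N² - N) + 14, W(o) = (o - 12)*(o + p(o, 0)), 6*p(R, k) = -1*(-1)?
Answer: 1/217 ≈ 0.0046083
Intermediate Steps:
p(R, k) = ⅙ (p(R, k) = (-1*(-1))/6 = (⅙)*1 = ⅙)
W(o) = (-12 + o)*(⅙ + o) (W(o) = (o - 12)*(o + ⅙) = (-12 + o)*(⅙ + o))
Z(N) = 14 + N² - N
1/P(W(1), Z(-15)) = 1/217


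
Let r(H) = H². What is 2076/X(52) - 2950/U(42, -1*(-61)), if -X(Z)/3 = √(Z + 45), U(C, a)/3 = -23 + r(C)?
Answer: -2950/5223 - 692*√97/97 ≈ -70.827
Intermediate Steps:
U(C, a) = -69 + 3*C² (U(C, a) = 3*(-23 + C²) = -69 + 3*C²)
X(Z) = -3*√(45 + Z) (X(Z) = -3*√(Z + 45) = -3*√(45 + Z))
2076/X(52) - 2950/U(42, -1*(-61)) = 2076/((-3*√(45 + 52))) - 2950/(-69 + 3*42²) = 2076/((-3*√97)) - 2950/(-69 + 3*1764) = 2076*(-√97/291) - 2950/(-69 + 5292) = -692*√97/97 - 2950/5223 = -2950/5223 - 692*√97/97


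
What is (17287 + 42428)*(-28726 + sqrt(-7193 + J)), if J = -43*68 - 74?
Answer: -1715373090 + 59715*I*sqrt(10191) ≈ -1.7154e+9 + 6.0283e+6*I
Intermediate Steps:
J = -2998 (J = -2924 - 74 = -2998)
(17287 + 42428)*(-28726 + sqrt(-7193 + J)) = (17287 + 42428)*(-28726 + sqrt(-7193 - 2998)) = 59715*(-28726 + sqrt(-10191)) = 59715*(-28726 + I*sqrt(10191)) = -1715373090 + 59715*I*sqrt(10191)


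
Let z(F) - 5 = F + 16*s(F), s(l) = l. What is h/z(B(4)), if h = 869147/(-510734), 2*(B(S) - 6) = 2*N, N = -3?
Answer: -869147/28601104 ≈ -0.030389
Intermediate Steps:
B(S) = 3 (B(S) = 6 + (2*(-3))/2 = 6 + (1/2)*(-6) = 6 - 3 = 3)
z(F) = 5 + 17*F (z(F) = 5 + (F + 16*F) = 5 + 17*F)
h = -869147/510734 (h = 869147*(-1/510734) = -869147/510734 ≈ -1.7018)
h/z(B(4)) = -869147/(510734*(5 + 17*3)) = -869147/(510734*(5 + 51)) = -869147/510734/56 = -869147/510734*1/56 = -869147/28601104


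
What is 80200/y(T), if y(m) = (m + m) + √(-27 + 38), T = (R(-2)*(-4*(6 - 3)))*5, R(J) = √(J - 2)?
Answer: 80200/(√11 - 240*I) ≈ 4.6171 + 334.1*I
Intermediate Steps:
R(J) = √(-2 + J)
T = -120*I (T = (√(-2 - 2)*(-4*(6 - 3)))*5 = (√(-4)*(-4*3))*5 = ((2*I)*(-12))*5 = -24*I*5 = -120*I ≈ -120.0*I)
y(m) = √11 + 2*m (y(m) = 2*m + √11 = √11 + 2*m)
80200/y(T) = 80200/(√11 + 2*(-120*I)) = 80200/(√11 - 240*I)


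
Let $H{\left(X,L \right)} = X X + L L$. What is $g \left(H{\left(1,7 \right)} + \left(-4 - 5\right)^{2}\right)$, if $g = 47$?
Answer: $6157$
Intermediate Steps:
$H{\left(X,L \right)} = L^{2} + X^{2}$ ($H{\left(X,L \right)} = X^{2} + L^{2} = L^{2} + X^{2}$)
$g \left(H{\left(1,7 \right)} + \left(-4 - 5\right)^{2}\right) = 47 \left(\left(7^{2} + 1^{2}\right) + \left(-4 - 5\right)^{2}\right) = 47 \left(\left(49 + 1\right) + \left(-9\right)^{2}\right) = 47 \left(50 + 81\right) = 47 \cdot 131 = 6157$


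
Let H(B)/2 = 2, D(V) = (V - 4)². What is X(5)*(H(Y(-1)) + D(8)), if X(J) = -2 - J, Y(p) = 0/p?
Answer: -140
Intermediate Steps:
D(V) = (-4 + V)²
Y(p) = 0
H(B) = 4 (H(B) = 2*2 = 4)
X(5)*(H(Y(-1)) + D(8)) = (-2 - 1*5)*(4 + (-4 + 8)²) = (-2 - 5)*(4 + 4²) = -7*(4 + 16) = -7*20 = -140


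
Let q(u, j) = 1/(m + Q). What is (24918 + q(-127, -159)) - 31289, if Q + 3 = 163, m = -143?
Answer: -108306/17 ≈ -6370.9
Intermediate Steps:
Q = 160 (Q = -3 + 163 = 160)
q(u, j) = 1/17 (q(u, j) = 1/(-143 + 160) = 1/17)
(24918 + q(-127, -159)) - 31289 = (24918 + 1/17) - 31289 = 423607/17 - 31289 = -108306/17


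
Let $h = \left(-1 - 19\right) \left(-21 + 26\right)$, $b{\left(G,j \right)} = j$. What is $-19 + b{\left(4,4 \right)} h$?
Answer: $-419$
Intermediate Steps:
$h = -100$ ($h = \left(-20\right) 5 = -100$)
$-19 + b{\left(4,4 \right)} h = -19 + 4 \left(-100\right) = -19 - 400 = -419$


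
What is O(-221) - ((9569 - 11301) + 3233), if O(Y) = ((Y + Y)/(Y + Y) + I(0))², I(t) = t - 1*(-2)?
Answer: -1492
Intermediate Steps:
I(t) = 2 + t (I(t) = t + 2 = 2 + t)
O(Y) = 9 (O(Y) = ((Y + Y)/(Y + Y) + (2 + 0))² = ((2*Y)/((2*Y)) + 2)² = ((2*Y)*(1/(2*Y)) + 2)² = (1 + 2)² = 3² = 9)
O(-221) - ((9569 - 11301) + 3233) = 9 - ((9569 - 11301) + 3233) = 9 - (-1732 + 3233) = 9 - 1*1501 = 9 - 1501 = -1492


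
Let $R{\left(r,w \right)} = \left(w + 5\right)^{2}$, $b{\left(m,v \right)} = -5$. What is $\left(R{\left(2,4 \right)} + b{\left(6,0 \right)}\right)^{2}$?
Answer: $5776$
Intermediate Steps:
$R{\left(r,w \right)} = \left(5 + w\right)^{2}$
$\left(R{\left(2,4 \right)} + b{\left(6,0 \right)}\right)^{2} = \left(\left(5 + 4\right)^{2} - 5\right)^{2} = \left(9^{2} - 5\right)^{2} = \left(81 - 5\right)^{2} = 76^{2} = 5776$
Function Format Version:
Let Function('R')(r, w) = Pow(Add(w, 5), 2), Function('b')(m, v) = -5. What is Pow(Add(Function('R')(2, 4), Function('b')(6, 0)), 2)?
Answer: 5776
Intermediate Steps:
Function('R')(r, w) = Pow(Add(5, w), 2)
Pow(Add(Function('R')(2, 4), Function('b')(6, 0)), 2) = Pow(Add(Pow(Add(5, 4), 2), -5), 2) = Pow(Add(Pow(9, 2), -5), 2) = Pow(Add(81, -5), 2) = Pow(76, 2) = 5776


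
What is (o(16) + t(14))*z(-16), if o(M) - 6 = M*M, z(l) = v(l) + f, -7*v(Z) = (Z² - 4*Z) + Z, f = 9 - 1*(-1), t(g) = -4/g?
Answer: -428688/49 ≈ -8748.7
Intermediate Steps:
f = 10 (f = 9 + 1 = 10)
v(Z) = -Z²/7 + 3*Z/7 (v(Z) = -((Z² - 4*Z) + Z)/7 = -(Z² - 3*Z)/7 = -Z²/7 + 3*Z/7)
z(l) = 10 + l*(3 - l)/7 (z(l) = l*(3 - l)/7 + 10 = 10 + l*(3 - l)/7)
o(M) = 6 + M² (o(M) = 6 + M*M = 6 + M²)
(o(16) + t(14))*z(-16) = ((6 + 16²) - 4/14)*(10 - ⅐*(-16)*(-3 - 16)) = ((6 + 256) - 4*1/14)*(10 - ⅐*(-16)*(-19)) = (262 - 2/7)*(10 - 304/7) = (1832/7)*(-234/7) = -428688/49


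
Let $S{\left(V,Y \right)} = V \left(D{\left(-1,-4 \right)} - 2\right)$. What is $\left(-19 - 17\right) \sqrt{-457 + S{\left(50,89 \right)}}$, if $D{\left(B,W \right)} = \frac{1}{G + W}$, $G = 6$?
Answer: $- 72 i \sqrt{133} \approx - 830.34 i$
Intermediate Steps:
$D{\left(B,W \right)} = \frac{1}{6 + W}$
$S{\left(V,Y \right)} = - \frac{3 V}{2}$ ($S{\left(V,Y \right)} = V \left(\frac{1}{6 - 4} - 2\right) = V \left(\frac{1}{2} - 2\right) = V \left(- \frac{3}{2}\right) = - \frac{3 V}{2}$)
$\left(-19 - 17\right) \sqrt{-457 + S{\left(50,89 \right)}} = \left(-19 - 17\right) \sqrt{-457 - 75} = - 36 \sqrt{-532} = - 36 \cdot 2 i \sqrt{133} = - 72 i \sqrt{133}$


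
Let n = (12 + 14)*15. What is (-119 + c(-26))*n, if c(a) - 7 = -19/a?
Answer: -43395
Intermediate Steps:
n = 390 (n = 26*15 = 390)
c(a) = 7 - 19/a
(-119 + c(-26))*n = (-119 + (7 - 19/(-26)))*390 = (-119 + (7 - 19*(-1/26)))*390 = (-119 + (7 + 19/26))*390 = (-119 + 201/26)*390 = -2893/26*390 = -43395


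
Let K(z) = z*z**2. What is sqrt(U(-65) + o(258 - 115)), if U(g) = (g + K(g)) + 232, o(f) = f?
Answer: I*sqrt(274315) ≈ 523.75*I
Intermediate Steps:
K(z) = z**3
U(g) = 232 + g + g**3 (U(g) = (g + g**3) + 232 = 232 + g + g**3)
sqrt(U(-65) + o(258 - 115)) = sqrt((232 - 65 + (-65)**3) + (258 - 115)) = sqrt((232 - 65 - 274625) + 143) = sqrt(-274458 + 143) = sqrt(-274315) = I*sqrt(274315)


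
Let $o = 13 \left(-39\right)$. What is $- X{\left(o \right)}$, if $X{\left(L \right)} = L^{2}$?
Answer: $-257049$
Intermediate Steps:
$o = -507$
$- X{\left(o \right)} = - \left(-507\right)^{2} = \left(-1\right) 257049 = -257049$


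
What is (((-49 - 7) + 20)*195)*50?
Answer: -351000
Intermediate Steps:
(((-49 - 7) + 20)*195)*50 = ((-56 + 20)*195)*50 = -36*195*50 = -7020*50 = -351000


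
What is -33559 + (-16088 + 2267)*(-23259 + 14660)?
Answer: 118813220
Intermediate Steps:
-33559 + (-16088 + 2267)*(-23259 + 14660) = -33559 - 13821*(-8599) = -33559 + 118846779 = 118813220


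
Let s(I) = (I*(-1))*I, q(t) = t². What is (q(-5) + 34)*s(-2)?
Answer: -236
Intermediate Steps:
s(I) = -I² (s(I) = (-I)*I = -I²)
(q(-5) + 34)*s(-2) = ((-5)² + 34)*(-1*(-2)²) = (25 + 34)*(-1*4) = 59*(-4) = -236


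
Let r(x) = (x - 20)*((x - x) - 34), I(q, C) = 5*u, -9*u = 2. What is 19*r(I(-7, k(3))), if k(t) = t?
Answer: 122740/9 ≈ 13638.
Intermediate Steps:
u = -2/9 (u = -⅑*2 = -2/9 ≈ -0.22222)
I(q, C) = -10/9 (I(q, C) = 5*(-2/9) = -10/9)
r(x) = 680 - 34*x (r(x) = (-20 + x)*(0 - 34) = (-20 + x)*(-34) = 680 - 34*x)
19*r(I(-7, k(3))) = 19*(680 - 34*(-10/9)) = 19*(680 + 340/9) = 19*(6460/9) = 122740/9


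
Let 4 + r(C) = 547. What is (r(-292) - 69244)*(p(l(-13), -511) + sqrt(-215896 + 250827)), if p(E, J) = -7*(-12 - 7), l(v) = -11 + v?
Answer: -9137233 - 68701*sqrt(34931) ≈ -2.1977e+7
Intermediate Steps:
r(C) = 543 (r(C) = -4 + 547 = 543)
p(E, J) = 133 (p(E, J) = -7*(-19) = 133)
(r(-292) - 69244)*(p(l(-13), -511) + sqrt(-215896 + 250827)) = (543 - 69244)*(133 + sqrt(-215896 + 250827)) = -68701*(133 + sqrt(34931)) = -9137233 - 68701*sqrt(34931)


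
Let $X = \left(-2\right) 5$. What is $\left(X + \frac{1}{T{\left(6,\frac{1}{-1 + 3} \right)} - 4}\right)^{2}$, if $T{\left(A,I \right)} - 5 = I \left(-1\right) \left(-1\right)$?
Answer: $\frac{784}{9} \approx 87.111$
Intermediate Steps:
$T{\left(A,I \right)} = 5 + I$ ($T{\left(A,I \right)} = 5 + I \left(-1\right) \left(-1\right) = 5 + - I \left(-1\right) = 5 + I$)
$X = -10$
$\left(X + \frac{1}{T{\left(6,\frac{1}{-1 + 3} \right)} - 4}\right)^{2} = \left(-10 + \frac{1}{\left(5 + \frac{1}{-1 + 3}\right) - 4}\right)^{2} = \left(-10 + \frac{1}{\left(5 + \frac{1}{2}\right) - 4}\right)^{2} = \left(-10 + \frac{1}{\frac{11}{2} - 4}\right)^{2} = \left(-10 + \frac{1}{\frac{3}{2}}\right)^{2} = \left(-10 + \frac{2}{3}\right)^{2} = \left(- \frac{28}{3}\right)^{2} = \frac{784}{9}$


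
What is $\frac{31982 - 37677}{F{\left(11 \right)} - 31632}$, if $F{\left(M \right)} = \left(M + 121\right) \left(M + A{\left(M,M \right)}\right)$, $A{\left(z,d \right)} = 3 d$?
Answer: $\frac{5695}{25824} \approx 0.22053$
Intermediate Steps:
$F{\left(M \right)} = 4 M \left(121 + M\right)$ ($F{\left(M \right)} = \left(M + 121\right) \left(M + 3 M\right) = \left(121 + M\right) 4 M = 4 M \left(121 + M\right)$)
$\frac{31982 - 37677}{F{\left(11 \right)} - 31632} = \frac{31982 - 37677}{4 \cdot 11 \left(121 + 11\right) - 31632} = - \frac{5695}{4 \cdot 11 \cdot 132 - 31632} = - \frac{5695}{5808 - 31632} = - \frac{5695}{-25824} = \left(-5695\right) \left(- \frac{1}{25824}\right) = \frac{5695}{25824}$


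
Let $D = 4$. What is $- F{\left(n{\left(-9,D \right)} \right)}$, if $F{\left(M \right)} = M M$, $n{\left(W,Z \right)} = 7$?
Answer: $-49$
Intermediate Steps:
$F{\left(M \right)} = M^{2}$
$- F{\left(n{\left(-9,D \right)} \right)} = - 7^{2} = \left(-1\right) 49 = -49$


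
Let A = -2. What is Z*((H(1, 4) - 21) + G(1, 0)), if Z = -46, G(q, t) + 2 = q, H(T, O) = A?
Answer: 1104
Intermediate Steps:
H(T, O) = -2
G(q, t) = -2 + q
Z*((H(1, 4) - 21) + G(1, 0)) = -46*((-2 - 21) + (-2 + 1)) = -46*(-23 - 1) = -46*(-24) = 1104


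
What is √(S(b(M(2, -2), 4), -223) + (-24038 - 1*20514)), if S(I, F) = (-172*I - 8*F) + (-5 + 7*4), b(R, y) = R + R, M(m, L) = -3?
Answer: I*√41713 ≈ 204.24*I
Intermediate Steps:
b(R, y) = 2*R
S(I, F) = 23 - 172*I - 8*F (S(I, F) = (-172*I - 8*F) + (-5 + 28) = (-172*I - 8*F) + 23 = 23 - 172*I - 8*F)
√(S(b(M(2, -2), 4), -223) + (-24038 - 1*20514)) = √((23 - 344*(-3) - 8*(-223)) + (-24038 - 1*20514)) = √((23 - 172*(-6) + 1784) + (-24038 - 20514)) = √((23 + 1032 + 1784) - 44552) = √(2839 - 44552) = √(-41713) = I*√41713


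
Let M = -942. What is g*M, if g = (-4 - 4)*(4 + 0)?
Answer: 30144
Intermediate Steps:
g = -32 (g = -8*4 = -32)
g*M = -32*(-942) = 30144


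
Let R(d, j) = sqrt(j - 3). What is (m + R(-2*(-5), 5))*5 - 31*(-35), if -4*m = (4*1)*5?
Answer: 1060 + 5*sqrt(2) ≈ 1067.1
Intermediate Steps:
R(d, j) = sqrt(-3 + j)
m = -5 (m = -4*1*5/4 = -5 ≈ -5.0000)
(m + R(-2*(-5), 5))*5 - 31*(-35) = (-5 + sqrt(-3 + 5))*5 - 31*(-35) = (-5 + sqrt(2))*5 + 1085 = (-25 + 5*sqrt(2)) + 1085 = 1060 + 5*sqrt(2)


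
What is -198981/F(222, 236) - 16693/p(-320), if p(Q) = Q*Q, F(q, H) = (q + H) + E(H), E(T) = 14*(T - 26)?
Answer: -10216188607/173977600 ≈ -58.721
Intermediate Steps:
E(T) = -364 + 14*T (E(T) = 14*(-26 + T) = -364 + 14*T)
F(q, H) = -364 + q + 15*H (F(q, H) = (q + H) + (-364 + 14*H) = (H + q) + (-364 + 14*H) = -364 + q + 15*H)
p(Q) = Q²
-198981/F(222, 236) - 16693/p(-320) = -198981/(-364 + 222 + 15*236) - 16693/((-320)²) = -198981/(-364 + 222 + 3540) - 16693/102400 = -198981/3398 - 16693*1/102400 = -198981*1/3398 - 16693/102400 = -198981/3398 - 16693/102400 = -10216188607/173977600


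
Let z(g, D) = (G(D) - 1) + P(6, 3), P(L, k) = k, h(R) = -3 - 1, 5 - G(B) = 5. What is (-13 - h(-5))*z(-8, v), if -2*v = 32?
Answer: -18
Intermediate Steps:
v = -16 (v = -½*32 = -16)
G(B) = 0 (G(B) = 5 - 1*5 = 5 - 5 = 0)
h(R) = -4
z(g, D) = 2 (z(g, D) = (0 - 1) + 3 = -1 + 3 = 2)
(-13 - h(-5))*z(-8, v) = (-13 - 1*(-4))*2 = (-13 + 4)*2 = -9*2 = -18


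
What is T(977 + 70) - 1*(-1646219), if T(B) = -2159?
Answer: 1644060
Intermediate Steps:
T(977 + 70) - 1*(-1646219) = -2159 - 1*(-1646219) = -2159 + 1646219 = 1644060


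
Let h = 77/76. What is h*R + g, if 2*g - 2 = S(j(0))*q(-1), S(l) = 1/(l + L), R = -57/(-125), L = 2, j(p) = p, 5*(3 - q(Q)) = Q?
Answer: 1131/500 ≈ 2.2620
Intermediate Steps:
q(Q) = 3 - Q/5
R = 57/125 (R = -57*(-1/125) = 57/125 ≈ 0.45600)
S(l) = 1/(2 + l) (S(l) = 1/(l + 2) = 1/(2 + l))
h = 77/76 (h = 77*(1/76) = 77/76 ≈ 1.0132)
g = 9/5 (g = 1 + ((3 - ⅕*(-1))/(2 + 0))/2 = 1 + ((3 + ⅕)/2)/2 = 1 + ((½)*(16/5))/2 = 1 + (½)*(8/5) = 1 + ⅘ = 9/5 ≈ 1.8000)
h*R + g = (77/76)*(57/125) + 9/5 = 231/500 + 9/5 = 1131/500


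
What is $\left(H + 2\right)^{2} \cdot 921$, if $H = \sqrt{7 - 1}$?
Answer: $9210 + 3684 \sqrt{6} \approx 18234.0$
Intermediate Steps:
$H = \sqrt{6} \approx 2.4495$
$\left(H + 2\right)^{2} \cdot 921 = \left(\sqrt{6} + 2\right)^{2} \cdot 921 = \left(2 + \sqrt{6}\right)^{2} \cdot 921 = 921 \left(2 + \sqrt{6}\right)^{2}$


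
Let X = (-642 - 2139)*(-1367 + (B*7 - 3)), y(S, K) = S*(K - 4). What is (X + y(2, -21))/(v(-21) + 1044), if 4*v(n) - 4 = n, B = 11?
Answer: 14383132/4159 ≈ 3458.3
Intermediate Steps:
v(n) = 1 + n/4
y(S, K) = S*(-4 + K)
X = 3595833 (X = (-642 - 2139)*(-1367 + (11*7 - 3)) = -2781*(-1367 + (77 - 3)) = -2781*(-1367 + 74) = -2781*(-1293) = 3595833)
(X + y(2, -21))/(v(-21) + 1044) = (3595833 + 2*(-4 - 21))/((1 + (1/4)*(-21)) + 1044) = (3595833 + 2*(-25))/((1 - 21/4) + 1044) = (3595833 - 50)/(-17/4 + 1044) = 3595783/(4159/4) = 3595783*(4/4159) = 14383132/4159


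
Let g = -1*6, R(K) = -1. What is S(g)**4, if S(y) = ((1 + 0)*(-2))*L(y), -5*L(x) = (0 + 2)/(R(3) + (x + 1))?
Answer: 16/50625 ≈ 0.00031605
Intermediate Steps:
L(x) = -2/(5*x) (L(x) = -(0 + 2)/(5*(-1 + (x + 1))) = -2/(5*(-1 + (1 + x))) = -2/(5*x))
g = -6
S(y) = 4/(5*y) (S(y) = ((1 + 0)*(-2))*(-2/(5*y)) = (1*(-2))*(-2/(5*y)) = -(-4)/(5*y) = 4/(5*y))
S(g)**4 = ((4/5)/(-6))**4 = ((4/5)*(-1/6))**4 = (-2/15)**4 = 16/50625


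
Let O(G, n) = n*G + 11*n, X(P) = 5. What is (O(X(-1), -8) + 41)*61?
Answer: -5307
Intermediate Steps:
O(G, n) = 11*n + G*n (O(G, n) = G*n + 11*n = 11*n + G*n)
(O(X(-1), -8) + 41)*61 = (-8*(11 + 5) + 41)*61 = (-8*16 + 41)*61 = (-128 + 41)*61 = -87*61 = -5307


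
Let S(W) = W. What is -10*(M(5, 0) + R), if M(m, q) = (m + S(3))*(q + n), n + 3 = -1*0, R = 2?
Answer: 220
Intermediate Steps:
n = -3 (n = -3 - 1*0 = -3 + 0 = -3)
M(m, q) = (-3 + q)*(3 + m) (M(m, q) = (m + 3)*(q - 3) = (3 + m)*(-3 + q) = (-3 + q)*(3 + m))
-10*(M(5, 0) + R) = -10*((-9 - 3*5 + 3*0 + 5*0) + 2) = -10*((-9 - 15 + 0 + 0) + 2) = -10*(-24 + 2) = -10*(-22) = 220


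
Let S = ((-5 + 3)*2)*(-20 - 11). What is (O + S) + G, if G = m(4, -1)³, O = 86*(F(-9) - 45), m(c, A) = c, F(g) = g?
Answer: -4456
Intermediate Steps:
S = 124 (S = -2*2*(-31) = -4*(-31) = 124)
O = -4644 (O = 86*(-9 - 45) = 86*(-54) = -4644)
G = 64 (G = 4³ = 64)
(O + S) + G = (-4644 + 124) + 64 = -4520 + 64 = -4456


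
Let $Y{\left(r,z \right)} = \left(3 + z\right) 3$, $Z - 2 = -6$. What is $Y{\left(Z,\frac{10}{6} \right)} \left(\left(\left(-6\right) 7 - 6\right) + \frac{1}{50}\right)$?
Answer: $- \frac{16793}{25} \approx -671.72$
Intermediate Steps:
$Z = -4$ ($Z = 2 - 6 = -4$)
$Y{\left(r,z \right)} = 9 + 3 z$
$Y{\left(Z,\frac{10}{6} \right)} \left(\left(\left(-6\right) 7 - 6\right) + \frac{1}{50}\right) = \left(9 + 3 \cdot \frac{10}{6}\right) \left(\left(\left(-6\right) 7 - 6\right) + \frac{1}{50}\right) = \left(9 + 3 \cdot 10 \cdot \frac{1}{6}\right) \left(\left(-42 - 6\right) + \frac{1}{50}\right) = \left(9 + 3 \cdot \frac{5}{3}\right) \left(-48 + \frac{1}{50}\right) = \left(9 + 5\right) \left(- \frac{2399}{50}\right) = 14 \left(- \frac{2399}{50}\right) = - \frac{16793}{25}$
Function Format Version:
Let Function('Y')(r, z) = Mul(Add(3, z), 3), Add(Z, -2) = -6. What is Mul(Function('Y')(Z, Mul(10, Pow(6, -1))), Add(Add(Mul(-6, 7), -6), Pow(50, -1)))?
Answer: Rational(-16793, 25) ≈ -671.72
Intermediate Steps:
Z = -4 (Z = Add(2, -6) = -4)
Function('Y')(r, z) = Add(9, Mul(3, z))
Mul(Function('Y')(Z, Mul(10, Pow(6, -1))), Add(Add(Mul(-6, 7), -6), Pow(50, -1))) = Mul(Add(9, Mul(3, Mul(10, Pow(6, -1)))), Add(Add(Mul(-6, 7), -6), Pow(50, -1))) = Mul(Add(9, Mul(3, Mul(10, Rational(1, 6)))), Add(Add(-42, -6), Rational(1, 50))) = Mul(Add(9, Mul(3, Rational(5, 3))), Add(-48, Rational(1, 50))) = Mul(Add(9, 5), Rational(-2399, 50)) = Mul(14, Rational(-2399, 50)) = Rational(-16793, 25)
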